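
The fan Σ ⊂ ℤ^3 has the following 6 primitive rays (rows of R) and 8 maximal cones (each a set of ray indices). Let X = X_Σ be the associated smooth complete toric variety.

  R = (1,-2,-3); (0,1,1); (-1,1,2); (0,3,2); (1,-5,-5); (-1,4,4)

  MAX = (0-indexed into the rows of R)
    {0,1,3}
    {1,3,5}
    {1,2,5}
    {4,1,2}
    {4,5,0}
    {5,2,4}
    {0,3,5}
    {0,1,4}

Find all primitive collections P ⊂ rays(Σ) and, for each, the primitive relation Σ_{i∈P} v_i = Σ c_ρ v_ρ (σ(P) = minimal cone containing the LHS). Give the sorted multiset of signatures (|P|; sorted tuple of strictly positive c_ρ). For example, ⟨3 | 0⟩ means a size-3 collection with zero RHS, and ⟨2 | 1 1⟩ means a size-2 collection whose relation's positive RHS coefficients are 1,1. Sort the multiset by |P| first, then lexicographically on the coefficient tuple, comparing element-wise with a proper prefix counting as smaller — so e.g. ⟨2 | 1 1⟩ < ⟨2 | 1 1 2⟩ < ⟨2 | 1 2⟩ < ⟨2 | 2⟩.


5 minimal non-faces of Δ(Σ) (on 6 rays):

  P = {2,3}:  v_{2} + v_{3} = v_{5}  ⇒ sig = ⟨2 | 1⟩
  P = {3,4}:  v_{3} + v_{4} = v_{0}  ⇒ sig = ⟨2 | 1⟩
  P = {0,2}:  v_{0} + v_{2} = v_{4} + v_{5}  ⇒ sig = ⟨2 | 1 1⟩
  P = {1,4,5}:  v_{1} + v_{4} + v_{5} = 0  ⇒ sig = ⟨3 | 0⟩
  P = {0,1,5}:  v_{0} + v_{1} + v_{5} = v_{3}  ⇒ sig = ⟨3 | 1⟩

Sorted signature multiset PRS(X):
{ ⟨2 | 1⟩ ×2,  ⟨2 | 1 1⟩,  ⟨3 | 0⟩,  ⟨3 | 1⟩ }


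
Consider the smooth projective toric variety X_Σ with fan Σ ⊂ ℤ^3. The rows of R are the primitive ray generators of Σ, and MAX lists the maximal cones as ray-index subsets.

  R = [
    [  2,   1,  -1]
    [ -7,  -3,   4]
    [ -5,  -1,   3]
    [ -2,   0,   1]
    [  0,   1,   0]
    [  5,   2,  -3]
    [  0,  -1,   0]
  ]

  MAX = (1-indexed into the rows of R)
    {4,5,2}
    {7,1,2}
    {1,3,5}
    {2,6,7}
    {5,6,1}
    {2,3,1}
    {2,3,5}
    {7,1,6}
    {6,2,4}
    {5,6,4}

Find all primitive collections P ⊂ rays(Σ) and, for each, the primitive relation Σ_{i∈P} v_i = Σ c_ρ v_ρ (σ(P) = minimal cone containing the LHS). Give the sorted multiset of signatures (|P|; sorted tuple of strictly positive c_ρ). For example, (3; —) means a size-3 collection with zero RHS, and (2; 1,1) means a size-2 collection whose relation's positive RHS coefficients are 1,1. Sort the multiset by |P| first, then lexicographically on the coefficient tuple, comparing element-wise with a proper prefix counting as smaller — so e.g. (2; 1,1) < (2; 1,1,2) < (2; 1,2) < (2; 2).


9 minimal non-faces of Δ(Σ) (on 7 rays):

  • {5,7}:  v_{5} + v_{7} = 0  so sig = (2; —)
  • {1,4}:  v_{1} + v_{4} = v_{5}  so sig = (2; 1)
  • {3,6}:  v_{3} + v_{6} = v_{5}  so sig = (2; 1)
  • {3,7}:  v_{3} + v_{7} = v_{1} + v_{2}  so sig = (2; 1,1)
  • {4,7}:  v_{4} + v_{7} = v_{2} + v_{6}  so sig = (2; 1,1)
  • {3,4}:  v_{3} + v_{4} = v_{2} + 2·v_{5}  so sig = (2; 1,2)
  • {1,2,6}:  v_{1} + v_{2} + v_{6} = 0  so sig = (3; —)
  • {1,2,5}:  v_{1} + v_{2} + v_{5} = v_{3}  so sig = (3; 1)
  • {2,5,6}:  v_{2} + v_{5} + v_{6} = v_{4}  so sig = (3; 1)

Sorted signature multiset PRS(X):
    (2; —)
    (2; 1)
    (2; 1)
    (2; 1,1)
    (2; 1,1)
    (2; 1,2)
    (3; —)
    (3; 1)
    (3; 1)


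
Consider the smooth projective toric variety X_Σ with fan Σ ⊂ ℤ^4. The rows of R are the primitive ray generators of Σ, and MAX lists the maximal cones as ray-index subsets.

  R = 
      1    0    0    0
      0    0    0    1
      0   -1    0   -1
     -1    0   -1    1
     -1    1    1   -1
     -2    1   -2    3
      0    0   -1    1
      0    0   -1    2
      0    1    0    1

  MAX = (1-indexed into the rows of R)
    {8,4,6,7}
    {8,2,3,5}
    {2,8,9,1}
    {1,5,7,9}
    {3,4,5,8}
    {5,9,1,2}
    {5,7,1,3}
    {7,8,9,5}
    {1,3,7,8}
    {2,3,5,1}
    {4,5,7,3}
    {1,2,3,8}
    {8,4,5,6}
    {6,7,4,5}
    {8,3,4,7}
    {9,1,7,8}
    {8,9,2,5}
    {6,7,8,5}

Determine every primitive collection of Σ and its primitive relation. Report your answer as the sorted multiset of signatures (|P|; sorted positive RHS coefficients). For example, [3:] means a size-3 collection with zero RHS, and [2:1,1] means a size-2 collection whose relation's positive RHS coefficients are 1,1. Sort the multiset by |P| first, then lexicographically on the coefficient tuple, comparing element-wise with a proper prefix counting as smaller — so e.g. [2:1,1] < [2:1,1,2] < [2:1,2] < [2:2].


Δ(Σ) — 9 vertices, 12 min non-faces:

  {3,9}:  v_{3} + v_{9} = 0  so sig = [2:]
  {1,4}:  v_{1} + v_{4} = v_{7}  so sig = [2:1]
  {2,7}:  v_{2} + v_{7} = v_{8}  so sig = [2:1]
  {4,9}:  v_{4} + v_{9} = v_{5} + v_{7} + v_{8}  so sig = [2:1,1,1]
  {1,6}:  v_{1} + v_{6} = v_{5} + 2·v_{7} + v_{8}  so sig = [2:1,1,2]
  {2,4}:  v_{2} + v_{4} = v_{3} + v_{5} + 2·v_{8}  so sig = [2:1,1,2]
  {2,6}:  v_{2} + v_{6} = v_{4} + v_{5} + 2·v_{8}  so sig = [2:1,1,2]
  {3,6}:  v_{3} + v_{6} = 2·v_{4}  so sig = [2:2]
  {6,9}:  v_{6} + v_{9} = 2·v_{5} + 2·v_{7} + 2·v_{8}  so sig = [2:2,2,2]
  {1,5,8}:  v_{1} + v_{5} + v_{8} = v_{9}  so sig = [3:1]
  {3,5,7,8}:  v_{3} + v_{5} + v_{7} + v_{8} = v_{4}  so sig = [4:1]
  {4,5,7,8}:  v_{4} + v_{5} + v_{7} + v_{8} = v_{6}  so sig = [4:1]

Signatures (|P|; sorted positive RHS coefficients), sorted:
[[2:], [2:1], [2:1], [2:1,1,1], [2:1,1,2], [2:1,1,2], [2:1,1,2], [2:2], [2:2,2,2], [3:1], [4:1], [4:1]]


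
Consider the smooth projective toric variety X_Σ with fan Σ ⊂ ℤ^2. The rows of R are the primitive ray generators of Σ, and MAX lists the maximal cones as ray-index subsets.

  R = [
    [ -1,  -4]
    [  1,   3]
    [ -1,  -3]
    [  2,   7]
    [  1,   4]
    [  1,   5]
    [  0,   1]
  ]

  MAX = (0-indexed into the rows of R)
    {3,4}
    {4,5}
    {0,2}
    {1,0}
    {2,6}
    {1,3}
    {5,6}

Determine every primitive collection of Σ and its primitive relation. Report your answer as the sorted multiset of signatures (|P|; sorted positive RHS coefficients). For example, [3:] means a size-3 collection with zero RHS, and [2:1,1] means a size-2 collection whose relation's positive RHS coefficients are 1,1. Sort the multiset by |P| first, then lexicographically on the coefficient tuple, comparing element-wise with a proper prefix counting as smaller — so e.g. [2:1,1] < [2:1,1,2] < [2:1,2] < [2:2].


Primitive collections (14):

  {0,4}:  v_{0} + v_{4} = 0  ⟹  sig = [2:]
  {1,2}:  v_{1} + v_{2} = 0  ⟹  sig = [2:]
  {0,3}:  v_{0} + v_{3} = v_{1}  ⟹  sig = [2:1]
  {0,5}:  v_{0} + v_{5} = v_{6}  ⟹  sig = [2:1]
  {0,6}:  v_{0} + v_{6} = v_{2}  ⟹  sig = [2:1]
  {1,4}:  v_{1} + v_{4} = v_{3}  ⟹  sig = [2:1]
  {1,6}:  v_{1} + v_{6} = v_{4}  ⟹  sig = [2:1]
  {2,3}:  v_{2} + v_{3} = v_{4}  ⟹  sig = [2:1]
  {2,4}:  v_{2} + v_{4} = v_{6}  ⟹  sig = [2:1]
  {4,6}:  v_{4} + v_{6} = v_{5}  ⟹  sig = [2:1]
  {1,5}:  v_{1} + v_{5} = 2·v_{4}  ⟹  sig = [2:2]
  {2,5}:  v_{2} + v_{5} = 2·v_{6}  ⟹  sig = [2:2]
  {3,6}:  v_{3} + v_{6} = 2·v_{4}  ⟹  sig = [2:2]
  {3,5}:  v_{3} + v_{5} = 3·v_{4}  ⟹  sig = [2:3]

Hence PRS(X_Σ) =
{ [2:] ×2,  [2:1] ×8,  [2:2] ×3,  [2:3] }


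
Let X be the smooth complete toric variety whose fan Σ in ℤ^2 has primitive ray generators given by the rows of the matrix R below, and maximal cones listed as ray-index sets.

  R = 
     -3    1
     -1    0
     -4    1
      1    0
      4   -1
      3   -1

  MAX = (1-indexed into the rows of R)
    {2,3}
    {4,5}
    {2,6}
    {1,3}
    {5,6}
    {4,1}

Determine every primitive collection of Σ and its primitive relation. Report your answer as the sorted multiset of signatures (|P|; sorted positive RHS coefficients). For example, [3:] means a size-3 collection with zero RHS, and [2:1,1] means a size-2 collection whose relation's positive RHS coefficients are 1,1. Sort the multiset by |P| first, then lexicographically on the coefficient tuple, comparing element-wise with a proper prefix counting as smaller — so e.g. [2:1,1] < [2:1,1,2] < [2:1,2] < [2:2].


The 9 primitive collections of Σ (r=6, n=2):

  P = {1,6}:  v_{1} + v_{6} = 0 — sig = [2:]
  P = {2,4}:  v_{2} + v_{4} = 0 — sig = [2:]
  P = {3,5}:  v_{3} + v_{5} = 0 — sig = [2:]
  P = {1,2}:  v_{1} + v_{2} = v_{3} — sig = [2:1]
  P = {1,5}:  v_{1} + v_{5} = v_{4} — sig = [2:1]
  P = {2,5}:  v_{2} + v_{5} = v_{6} — sig = [2:1]
  P = {3,4}:  v_{3} + v_{4} = v_{1} — sig = [2:1]
  P = {3,6}:  v_{3} + v_{6} = v_{2} — sig = [2:1]
  P = {4,6}:  v_{4} + v_{6} = v_{5} — sig = [2:1]

Signatures (|P|; sorted positive RHS coefficients), sorted:
{ [2:] ×3,  [2:1] ×6 }


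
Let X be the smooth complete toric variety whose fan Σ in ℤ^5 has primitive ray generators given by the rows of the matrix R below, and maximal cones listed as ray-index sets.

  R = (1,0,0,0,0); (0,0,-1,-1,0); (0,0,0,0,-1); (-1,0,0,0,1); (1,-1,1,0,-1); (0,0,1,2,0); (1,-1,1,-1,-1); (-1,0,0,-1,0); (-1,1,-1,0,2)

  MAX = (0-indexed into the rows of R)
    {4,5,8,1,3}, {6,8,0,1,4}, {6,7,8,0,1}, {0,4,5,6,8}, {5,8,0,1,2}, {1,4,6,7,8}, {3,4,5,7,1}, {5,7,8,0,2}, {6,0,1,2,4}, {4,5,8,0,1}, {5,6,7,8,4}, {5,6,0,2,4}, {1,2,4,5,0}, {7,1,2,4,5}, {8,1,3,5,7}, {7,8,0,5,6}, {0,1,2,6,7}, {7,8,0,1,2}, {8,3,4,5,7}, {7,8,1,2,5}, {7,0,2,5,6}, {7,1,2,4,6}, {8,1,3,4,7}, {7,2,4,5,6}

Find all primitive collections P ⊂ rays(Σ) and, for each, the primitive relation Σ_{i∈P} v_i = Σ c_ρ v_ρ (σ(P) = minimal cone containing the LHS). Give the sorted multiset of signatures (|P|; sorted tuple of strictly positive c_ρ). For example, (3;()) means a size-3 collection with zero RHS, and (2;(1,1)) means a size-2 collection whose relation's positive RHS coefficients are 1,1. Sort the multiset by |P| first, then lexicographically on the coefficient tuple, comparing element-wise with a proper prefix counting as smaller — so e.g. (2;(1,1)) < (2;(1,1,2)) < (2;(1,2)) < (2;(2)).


Σ has 9 primitive collections:

  P = {0,3}:  v_{0} + v_{3} = v_{4} + v_{8}  →  sig = (2;(1,1))
  P = {2,3}:  v_{2} + v_{3} = v_{1} + v_{5} + v_{7}  →  sig = (2;(1,1,1))
  P = {3,6}:  v_{3} + v_{6} = 2·v_{4} + v_{7} + v_{8}  →  sig = (2;(1,1,2))
  P = {2,4,8}:  v_{2} + v_{4} + v_{8} = 0  →  sig = (3;())
  P = {0,4,7}:  v_{0} + v_{4} + v_{7} = v_{6}  →  sig = (3;(1))
  P = {1,5,6}:  v_{1} + v_{5} + v_{6} = v_{4}  →  sig = (3;(1))
  P = {2,6,8}:  v_{2} + v_{6} + v_{8} = v_{0} + v_{7}  →  sig = (3;(1,1))
  P = {0,1,5,7}:  v_{0} + v_{1} + v_{5} + v_{7} = 0  →  sig = (4;())
  P = {1,4,5,7,8}:  v_{1} + v_{4} + v_{5} + v_{7} + v_{8} = v_{3}  →  sig = (5;(1))

Hence PRS(X_Σ) =
[(2;(1,1)), (2;(1,1,1)), (2;(1,1,2)), (3;()), (3;(1)), (3;(1)), (3;(1,1)), (4;()), (5;(1))]


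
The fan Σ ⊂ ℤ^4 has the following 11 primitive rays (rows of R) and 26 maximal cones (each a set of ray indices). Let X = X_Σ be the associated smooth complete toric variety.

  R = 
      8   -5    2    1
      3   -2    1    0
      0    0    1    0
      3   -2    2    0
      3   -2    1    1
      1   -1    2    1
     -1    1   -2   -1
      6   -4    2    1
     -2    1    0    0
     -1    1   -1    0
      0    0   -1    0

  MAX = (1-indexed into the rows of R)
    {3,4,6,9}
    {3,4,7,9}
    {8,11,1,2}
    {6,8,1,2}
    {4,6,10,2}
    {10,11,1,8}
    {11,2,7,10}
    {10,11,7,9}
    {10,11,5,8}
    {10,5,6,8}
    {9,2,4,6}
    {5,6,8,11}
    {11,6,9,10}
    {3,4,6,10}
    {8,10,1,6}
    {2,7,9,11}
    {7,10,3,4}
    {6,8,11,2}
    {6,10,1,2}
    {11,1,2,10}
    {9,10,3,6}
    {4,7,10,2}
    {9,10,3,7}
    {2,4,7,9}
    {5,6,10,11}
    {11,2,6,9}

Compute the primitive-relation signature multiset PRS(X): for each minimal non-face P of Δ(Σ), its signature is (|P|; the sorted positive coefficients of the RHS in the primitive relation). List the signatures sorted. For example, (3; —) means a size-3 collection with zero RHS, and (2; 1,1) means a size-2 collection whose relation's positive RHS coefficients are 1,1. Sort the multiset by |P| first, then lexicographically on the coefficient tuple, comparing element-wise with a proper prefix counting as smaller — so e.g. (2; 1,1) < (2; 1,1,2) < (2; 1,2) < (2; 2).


|primitive collections| = 24. Relations:

  {3,11}:  v_{3} + v_{11} = 0  ⇒ sig = (2; —)
  {6,7}:  v_{6} + v_{7} = 0  ⇒ sig = (2; —)
  {1,9}:  v_{1} + v_{9} = v_{8}  ⇒ sig = (2; 1)
  {2,3}:  v_{2} + v_{3} = v_{4}  ⇒ sig = (2; 1)
  {2,5}:  v_{2} + v_{5} = v_{8}  ⇒ sig = (2; 1)
  {4,11}:  v_{4} + v_{11} = v_{2}  ⇒ sig = (2; 1)
  {5,9}:  v_{5} + v_{9} = v_{6} + v_{11}  ⇒ sig = (2; 1,1)
  {3,5}:  v_{3} + v_{5} = v_{2} + v_{6} + v_{10}  ⇒ sig = (2; 1,1,1)
  {5,7}:  v_{5} + v_{7} = v_{2} + v_{10} + v_{11}  ⇒ sig = (2; 1,1,1)
  {8,9}:  v_{8} + v_{9} = v_{2} + v_{6} + v_{11}  ⇒ sig = (2; 1,1,1)
  {3,8}:  v_{3} + v_{8} = 2·v_{2} + v_{6} + v_{10}  ⇒ sig = (2; 1,1,2)
  {4,5}:  v_{4} + v_{5} = 2·v_{2} + v_{6} + v_{10}  ⇒ sig = (2; 1,1,2)
  {7,8}:  v_{7} + v_{8} = 2·v_{2} + v_{10} + v_{11}  ⇒ sig = (2; 1,1,2)
  {4,8}:  v_{4} + v_{8} = 3·v_{2} + v_{6} + v_{10}  ⇒ sig = (2; 1,1,3)
  {1,5}:  v_{1} + v_{5} = 2·v_{8} + v_{10}  ⇒ sig = (2; 1,2)
  {1,3}:  v_{1} + v_{3} = 3·v_{2} + v_{6} + 2·v_{10}  ⇒ sig = (2; 1,2,3)
  {1,7}:  v_{1} + v_{7} = 3·v_{2} + 2·v_{10} + v_{11}  ⇒ sig = (2; 1,2,3)
  {1,4}:  v_{1} + v_{4} = 4·v_{2} + v_{6} + 2·v_{10}  ⇒ sig = (2; 1,2,4)
  {2,9,10}:  v_{2} + v_{9} + v_{10} = 0  ⇒ sig = (3; —)
  {2,8,10}:  v_{2} + v_{8} + v_{10} = v_{1}  ⇒ sig = (3; 1)
  {4,9,10}:  v_{4} + v_{9} + v_{10} = v_{3}  ⇒ sig = (3; 1)
  {1,6,11}:  v_{1} + v_{6} + v_{11} = v_{5} + v_{8}  ⇒ sig = (3; 1,1)
  {2,6,10,11}:  v_{2} + v_{6} + v_{10} + v_{11} = v_{5}  ⇒ sig = (4; 1)
  {6,8,10,11}:  v_{6} + v_{8} + v_{10} + v_{11} = 2·v_{5}  ⇒ sig = (4; 2)

Hence PRS(X_Σ) =
{ (2; —) ×2,  (2; 1) ×4,  (2; 1,1),  (2; 1,1,1) ×3,  (2; 1,1,2) ×3,  (2; 1,1,3),  (2; 1,2),  (2; 1,2,3) ×2,  (2; 1,2,4),  (3; —),  (3; 1) ×2,  (3; 1,1),  (4; 1),  (4; 2) }


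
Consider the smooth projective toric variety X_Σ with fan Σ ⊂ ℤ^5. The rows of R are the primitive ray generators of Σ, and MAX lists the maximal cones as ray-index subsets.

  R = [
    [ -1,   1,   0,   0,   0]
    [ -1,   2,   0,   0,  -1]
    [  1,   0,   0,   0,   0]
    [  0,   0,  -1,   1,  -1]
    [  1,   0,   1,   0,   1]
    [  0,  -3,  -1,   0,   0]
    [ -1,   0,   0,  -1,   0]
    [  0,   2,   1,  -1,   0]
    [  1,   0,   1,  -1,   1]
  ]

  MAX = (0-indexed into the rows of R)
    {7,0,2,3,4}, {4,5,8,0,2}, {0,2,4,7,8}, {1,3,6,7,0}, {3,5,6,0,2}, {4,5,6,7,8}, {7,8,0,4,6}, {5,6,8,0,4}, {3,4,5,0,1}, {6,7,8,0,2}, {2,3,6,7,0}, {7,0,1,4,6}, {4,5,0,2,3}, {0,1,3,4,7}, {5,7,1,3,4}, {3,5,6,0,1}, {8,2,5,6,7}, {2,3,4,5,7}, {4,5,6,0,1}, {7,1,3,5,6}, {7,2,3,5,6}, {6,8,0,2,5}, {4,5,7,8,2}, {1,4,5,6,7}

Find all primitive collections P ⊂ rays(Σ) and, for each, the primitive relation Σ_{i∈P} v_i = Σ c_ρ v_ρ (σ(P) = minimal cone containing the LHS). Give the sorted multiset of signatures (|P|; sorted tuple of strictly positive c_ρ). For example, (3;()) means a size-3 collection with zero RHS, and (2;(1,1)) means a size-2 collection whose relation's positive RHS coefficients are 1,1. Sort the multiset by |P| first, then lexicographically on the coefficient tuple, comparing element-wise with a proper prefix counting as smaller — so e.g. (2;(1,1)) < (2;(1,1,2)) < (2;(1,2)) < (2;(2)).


The 6 primitive collections of Σ (r=9, n=5):

  {1,8}:  v_{1} + v_{8} = v_{7} — sig = (2;(1))
  {3,8}:  v_{3} + v_{8} = v_{2} — sig = (2;(1))
  {1,2}:  v_{1} + v_{2} = v_{3} + v_{7} — sig = (2;(1,1))
  {3,4,6}:  v_{3} + v_{4} + v_{6} = 0 — sig = (3;())
  {0,5,7}:  v_{0} + v_{5} + v_{7} = v_{6} — sig = (3;(1))
  {2,4,6}:  v_{2} + v_{4} + v_{6} = v_{8} — sig = (3;(1))

Hence PRS(X_Σ) =
    (2;(1))
    (2;(1))
    (2;(1,1))
    (3;())
    (3;(1))
    (3;(1))


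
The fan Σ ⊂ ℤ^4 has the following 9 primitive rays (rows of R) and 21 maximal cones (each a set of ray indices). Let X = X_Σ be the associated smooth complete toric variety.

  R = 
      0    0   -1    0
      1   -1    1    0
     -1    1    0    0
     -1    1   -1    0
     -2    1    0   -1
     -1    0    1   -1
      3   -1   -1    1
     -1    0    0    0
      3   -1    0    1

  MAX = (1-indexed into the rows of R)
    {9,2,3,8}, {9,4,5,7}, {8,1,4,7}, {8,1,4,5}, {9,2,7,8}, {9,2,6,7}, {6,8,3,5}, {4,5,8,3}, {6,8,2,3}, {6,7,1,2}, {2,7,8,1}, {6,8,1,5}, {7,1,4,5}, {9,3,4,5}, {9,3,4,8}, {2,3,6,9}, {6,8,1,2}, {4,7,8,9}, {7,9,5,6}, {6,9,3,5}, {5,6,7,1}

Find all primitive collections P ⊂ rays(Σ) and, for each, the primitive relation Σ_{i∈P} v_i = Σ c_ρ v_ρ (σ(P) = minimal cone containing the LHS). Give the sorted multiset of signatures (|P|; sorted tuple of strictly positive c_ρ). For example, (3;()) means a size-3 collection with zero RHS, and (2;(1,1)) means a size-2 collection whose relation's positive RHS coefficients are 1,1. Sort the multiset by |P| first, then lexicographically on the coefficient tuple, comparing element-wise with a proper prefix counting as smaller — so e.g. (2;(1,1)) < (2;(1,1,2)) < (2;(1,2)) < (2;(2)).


Δ(Σ) — 9 vertices, 10 min non-faces:

  {2,4}:  v_{2} + v_{4} = 0  ⟹  sig = (2;())
  {1,3}:  v_{1} + v_{3} = v_{4}  ⟹  sig = (2;(1))
  {1,9}:  v_{1} + v_{9} = v_{7}  ⟹  sig = (2;(1))
  {2,5}:  v_{2} + v_{5} = v_{6}  ⟹  sig = (2;(1))
  {4,6}:  v_{4} + v_{6} = v_{5}  ⟹  sig = (2;(1))
  {3,7}:  v_{3} + v_{7} = v_{4} + v_{9}  ⟹  sig = (2;(1,1))
  {5,8,9}:  v_{5} + v_{8} + v_{9} = 0  ⟹  sig = (3;())
  {5,7,8}:  v_{5} + v_{7} + v_{8} = v_{1}  ⟹  sig = (3;(1))
  {6,8,9}:  v_{6} + v_{8} + v_{9} = v_{2}  ⟹  sig = (3;(1))
  {6,7,8}:  v_{6} + v_{7} + v_{8} = v_{1} + v_{2}  ⟹  sig = (3;(1,1))

Sorted signature multiset PRS(X):
    (2;())
    (2;(1))
    (2;(1))
    (2;(1))
    (2;(1))
    (2;(1,1))
    (3;())
    (3;(1))
    (3;(1))
    (3;(1,1))


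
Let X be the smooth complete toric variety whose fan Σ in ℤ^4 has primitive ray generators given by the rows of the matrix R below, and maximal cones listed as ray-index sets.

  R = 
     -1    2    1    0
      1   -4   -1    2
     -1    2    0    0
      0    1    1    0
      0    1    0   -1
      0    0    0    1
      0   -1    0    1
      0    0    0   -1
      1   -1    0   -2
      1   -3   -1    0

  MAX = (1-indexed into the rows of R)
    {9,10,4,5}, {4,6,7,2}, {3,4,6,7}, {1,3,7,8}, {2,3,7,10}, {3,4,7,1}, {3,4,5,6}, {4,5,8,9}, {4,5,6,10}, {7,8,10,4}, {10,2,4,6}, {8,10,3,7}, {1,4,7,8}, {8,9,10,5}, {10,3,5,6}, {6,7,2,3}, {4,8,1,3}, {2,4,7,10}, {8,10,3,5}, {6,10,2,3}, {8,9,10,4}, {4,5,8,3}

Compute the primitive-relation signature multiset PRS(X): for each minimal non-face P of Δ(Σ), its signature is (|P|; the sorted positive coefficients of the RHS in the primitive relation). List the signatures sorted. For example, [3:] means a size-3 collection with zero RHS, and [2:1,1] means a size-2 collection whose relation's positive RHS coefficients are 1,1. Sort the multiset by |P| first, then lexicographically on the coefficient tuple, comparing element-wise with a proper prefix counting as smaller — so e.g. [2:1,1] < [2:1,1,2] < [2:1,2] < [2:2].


Δ(Σ) — 10 vertices, 18 min non-faces:

  P={5,7}:  v_{5} + v_{7} = 0 ; sig = [2:]
  P={6,8}:  v_{6} + v_{8} = 0 ; sig = [2:]
  P={1,10}:  v_{1} + v_{10} = v_{7} + v_{8} ; sig = [2:1,1]
  P={2,5}:  v_{2} + v_{5} = v_{6} + v_{10} ; sig = [2:1,1]
  P={2,8}:  v_{2} + v_{8} = v_{7} + v_{10} ; sig = [2:1,1]
  P={3,9}:  v_{3} + v_{9} = v_{5} + v_{8} ; sig = [2:1,1]
  P={1,5}:  v_{1} + v_{5} = v_{3} + v_{4} + v_{8} ; sig = [2:1,1,1]
  P={1,6}:  v_{1} + v_{6} = v_{3} + v_{4} + v_{7} ; sig = [2:1,1,1]
  P={6,9}:  v_{6} + v_{9} = v_{4} + v_{5} + v_{10} ; sig = [2:1,1,1]
  P={7,9}:  v_{7} + v_{9} = v_{4} + v_{8} + v_{10} ; sig = [2:1,1,1]
  P={1,9}:  v_{1} + v_{9} = v_{4} + 2·v_{8} ; sig = [2:1,2]
  P={2,9}:  v_{2} + v_{9} = v_{4} + 2·v_{10} ; sig = [2:1,2]
  P={1,2}:  v_{1} + v_{2} = 2·v_{7} ; sig = [2:2]
  P={3,4,10}:  v_{3} + v_{4} + v_{10} = 0 ; sig = [3:]
  P={6,7,10}:  v_{6} + v_{7} + v_{10} = v_{2} ; sig = [3:1]
  P={2,3,4}:  v_{2} + v_{3} + v_{4} = v_{6} + v_{7} ; sig = [3:1,1]
  P={3,4,7,8}:  v_{3} + v_{4} + v_{7} + v_{8} = v_{1} ; sig = [4:1]
  P={4,5,8,10}:  v_{4} + v_{5} + v_{8} + v_{10} = v_{9} ; sig = [4:1]

Hence PRS(X_Σ) =
{ [2:] ×2,  [2:1,1] ×4,  [2:1,1,1] ×4,  [2:1,2] ×2,  [2:2],  [3:],  [3:1],  [3:1,1],  [4:1] ×2 }


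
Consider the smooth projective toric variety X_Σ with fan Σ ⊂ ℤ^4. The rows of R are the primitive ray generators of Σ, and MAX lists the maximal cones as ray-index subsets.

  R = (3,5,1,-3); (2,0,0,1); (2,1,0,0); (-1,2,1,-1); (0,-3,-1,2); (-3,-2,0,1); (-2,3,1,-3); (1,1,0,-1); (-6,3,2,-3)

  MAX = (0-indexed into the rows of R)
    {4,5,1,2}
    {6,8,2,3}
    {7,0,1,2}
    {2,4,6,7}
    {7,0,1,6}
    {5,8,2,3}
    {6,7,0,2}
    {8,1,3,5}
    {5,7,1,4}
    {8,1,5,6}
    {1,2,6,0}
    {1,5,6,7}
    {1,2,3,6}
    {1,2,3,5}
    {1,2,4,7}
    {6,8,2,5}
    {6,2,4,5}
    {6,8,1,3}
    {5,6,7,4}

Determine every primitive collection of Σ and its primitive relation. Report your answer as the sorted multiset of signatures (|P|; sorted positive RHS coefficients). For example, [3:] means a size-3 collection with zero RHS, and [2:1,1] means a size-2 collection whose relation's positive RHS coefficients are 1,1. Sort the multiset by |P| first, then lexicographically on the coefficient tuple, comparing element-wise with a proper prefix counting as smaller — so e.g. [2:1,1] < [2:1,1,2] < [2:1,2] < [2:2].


14 minimal non-faces of Δ(Σ) (on 9 rays):

  P={0,4}:  v_{0} + v_{4} = v_{2} + v_{7}  so sig = [2:1,1]
  P={0,5}:  v_{0} + v_{5} = v_{1} + v_{6}  so sig = [2:1,1]
  P={3,4}:  v_{3} + v_{4} = v_{2} + v_{5}  so sig = [2:1,1]
  P={3,7}:  v_{3} + v_{7} = v_{1} + v_{6}  so sig = [2:1,1]
  P={0,8}:  v_{0} + v_{8} = v_{1} + v_{3} + 2·v_{6}  so sig = [2:1,1,2]
  P={4,8}:  v_{4} + v_{8} = v_{2} + 2·v_{5} + v_{6}  so sig = [2:1,1,2]
  P={7,8}:  v_{7} + v_{8} = v_{1} + v_{5} + 2·v_{6}  so sig = [2:1,1,2]
  P={0,3}:  v_{0} + v_{3} = 2·v_{1} + v_{2} + 2·v_{6}  so sig = [2:1,2,2]
  P={1,4,6}:  v_{1} + v_{4} + v_{6} = 0  so sig = [3:]
  P={2,5,7}:  v_{2} + v_{5} + v_{7} = 0  so sig = [3:]
  P={3,5,6}:  v_{3} + v_{5} + v_{6} = v_{8}  so sig = [3:1]
  P={1,2,8}:  v_{1} + v_{2} + v_{8} = 2·v_{3}  so sig = [3:2]
  P={1,2,5,6}:  v_{1} + v_{2} + v_{5} + v_{6} = v_{3}  so sig = [4:1]
  P={1,2,6,7}:  v_{1} + v_{2} + v_{6} + v_{7} = v_{0}  so sig = [4:1]

Signatures (|P|; sorted positive RHS coefficients), sorted:
[[2:1,1], [2:1,1], [2:1,1], [2:1,1], [2:1,1,2], [2:1,1,2], [2:1,1,2], [2:1,2,2], [3:], [3:], [3:1], [3:2], [4:1], [4:1]]


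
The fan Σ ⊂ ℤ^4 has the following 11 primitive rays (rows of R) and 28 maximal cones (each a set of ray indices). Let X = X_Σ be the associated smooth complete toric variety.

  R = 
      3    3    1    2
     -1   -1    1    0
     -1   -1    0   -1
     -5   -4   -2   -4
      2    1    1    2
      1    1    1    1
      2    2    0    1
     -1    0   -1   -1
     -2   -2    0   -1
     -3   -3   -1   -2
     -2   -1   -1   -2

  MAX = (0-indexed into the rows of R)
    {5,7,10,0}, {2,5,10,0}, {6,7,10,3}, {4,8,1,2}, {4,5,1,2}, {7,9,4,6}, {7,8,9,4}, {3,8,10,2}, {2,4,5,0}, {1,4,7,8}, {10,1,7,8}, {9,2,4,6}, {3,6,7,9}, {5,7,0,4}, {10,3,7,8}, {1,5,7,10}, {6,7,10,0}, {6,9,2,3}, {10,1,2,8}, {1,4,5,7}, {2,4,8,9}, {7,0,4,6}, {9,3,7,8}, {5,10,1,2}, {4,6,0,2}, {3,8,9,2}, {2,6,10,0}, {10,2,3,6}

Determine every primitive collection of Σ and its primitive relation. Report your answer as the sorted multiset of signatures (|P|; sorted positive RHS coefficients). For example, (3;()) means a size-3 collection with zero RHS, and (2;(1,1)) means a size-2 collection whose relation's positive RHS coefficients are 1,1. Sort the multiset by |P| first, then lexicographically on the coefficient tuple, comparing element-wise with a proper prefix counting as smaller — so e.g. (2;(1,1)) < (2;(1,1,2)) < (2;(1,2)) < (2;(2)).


Primitive collections (16):

  • {0,9}:  v_{0} + v_{9} = 0  ⟹  sig = (2;())
  • {4,10}:  v_{4} + v_{10} = 0  ⟹  sig = (2;())
  • {6,8}:  v_{6} + v_{8} = 0  ⟹  sig = (2;())
  • {0,3}:  v_{0} + v_{3} = v_{10}  ⟹  sig = (2;(1))
  • {0,8}:  v_{0} + v_{8} = v_{5}  ⟹  sig = (2;(1))
  • {1,6}:  v_{1} + v_{6} = v_{5}  ⟹  sig = (2;(1))
  • {2,7}:  v_{2} + v_{7} = v_{10}  ⟹  sig = (2;(1))
  • {3,4}:  v_{3} + v_{4} = v_{9}  ⟹  sig = (2;(1))
  • {5,6}:  v_{5} + v_{6} = v_{0}  ⟹  sig = (2;(1))
  • {5,8}:  v_{5} + v_{8} = v_{1}  ⟹  sig = (2;(1))
  • {5,9}:  v_{5} + v_{9} = v_{8}  ⟹  sig = (2;(1))
  • {9,10}:  v_{9} + v_{10} = v_{3}  ⟹  sig = (2;(1))
  • {3,5}:  v_{3} + v_{5} = v_{8} + v_{10}  ⟹  sig = (2;(1,1))
  • {1,3}:  v_{1} + v_{3} = 2·v_{8} + v_{10}  ⟹  sig = (2;(1,2))
  • {0,1}:  v_{0} + v_{1} = 2·v_{5}  ⟹  sig = (2;(2))
  • {1,9}:  v_{1} + v_{9} = 2·v_{8}  ⟹  sig = (2;(2))

so the primitive-relation signature multiset is
    (2;())
    (2;())
    (2;())
    (2;(1))
    (2;(1))
    (2;(1))
    (2;(1))
    (2;(1))
    (2;(1))
    (2;(1))
    (2;(1))
    (2;(1))
    (2;(1,1))
    (2;(1,2))
    (2;(2))
    (2;(2))


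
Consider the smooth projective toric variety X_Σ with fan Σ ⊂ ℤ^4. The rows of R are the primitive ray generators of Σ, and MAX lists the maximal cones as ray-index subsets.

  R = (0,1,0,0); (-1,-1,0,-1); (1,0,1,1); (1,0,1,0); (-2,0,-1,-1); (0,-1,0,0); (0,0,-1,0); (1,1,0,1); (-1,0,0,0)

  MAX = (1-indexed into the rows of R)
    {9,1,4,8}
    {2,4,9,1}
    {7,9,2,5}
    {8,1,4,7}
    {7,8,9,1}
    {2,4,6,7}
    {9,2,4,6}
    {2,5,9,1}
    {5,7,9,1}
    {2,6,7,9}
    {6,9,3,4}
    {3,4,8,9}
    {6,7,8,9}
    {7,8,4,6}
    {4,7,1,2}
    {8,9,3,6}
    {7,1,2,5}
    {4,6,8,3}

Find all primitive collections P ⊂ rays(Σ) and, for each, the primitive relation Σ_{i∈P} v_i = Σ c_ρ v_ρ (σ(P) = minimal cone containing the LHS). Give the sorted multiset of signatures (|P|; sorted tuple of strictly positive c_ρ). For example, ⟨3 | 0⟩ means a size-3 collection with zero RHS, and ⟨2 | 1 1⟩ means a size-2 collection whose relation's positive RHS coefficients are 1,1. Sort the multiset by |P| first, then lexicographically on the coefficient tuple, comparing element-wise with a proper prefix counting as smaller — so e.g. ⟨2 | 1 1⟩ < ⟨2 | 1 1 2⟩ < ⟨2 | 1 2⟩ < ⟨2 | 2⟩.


Minimal non-faces — 12 found among 9 rays, 18 max cones:

  P={1,6}:  v_{1} + v_{6} = 0  ⇒ sig = ⟨2 | 0⟩
  P={2,8}:  v_{2} + v_{8} = 0  ⇒ sig = ⟨2 | 0⟩
  P={3,5}:  v_{3} + v_{5} = v_{9}  ⇒ sig = ⟨2 | 1⟩
  P={3,7}:  v_{3} + v_{7} = v_{6} + v_{8}  ⇒ sig = ⟨2 | 1 1⟩
  P={4,5}:  v_{4} + v_{5} = v_{1} + v_{2}  ⇒ sig = ⟨2 | 1 1⟩
  P={1,3}:  v_{1} + v_{3} = v_{4} + v_{8} + v_{9}  ⇒ sig = ⟨2 | 1 1 1⟩
  P={2,3}:  v_{2} + v_{3} = v_{4} + v_{6} + v_{9}  ⇒ sig = ⟨2 | 1 1 1⟩
  P={5,6}:  v_{5} + v_{6} = v_{2} + v_{7} + v_{9}  ⇒ sig = ⟨2 | 1 1 1⟩
  P={5,8}:  v_{5} + v_{8} = v_{1} + v_{7} + v_{9}  ⇒ sig = ⟨2 | 1 1 1⟩
  P={4,7,9}:  v_{4} + v_{7} + v_{9} = 0  ⇒ sig = ⟨3 | 0⟩
  P={1,2,7,9}:  v_{1} + v_{2} + v_{7} + v_{9} = v_{5}  ⇒ sig = ⟨4 | 1⟩
  P={4,6,8,9}:  v_{4} + v_{6} + v_{8} + v_{9} = v_{3}  ⇒ sig = ⟨4 | 1⟩

Hence PRS(X_Σ) =
[⟨2 | 0⟩, ⟨2 | 0⟩, ⟨2 | 1⟩, ⟨2 | 1 1⟩, ⟨2 | 1 1⟩, ⟨2 | 1 1 1⟩, ⟨2 | 1 1 1⟩, ⟨2 | 1 1 1⟩, ⟨2 | 1 1 1⟩, ⟨3 | 0⟩, ⟨4 | 1⟩, ⟨4 | 1⟩]


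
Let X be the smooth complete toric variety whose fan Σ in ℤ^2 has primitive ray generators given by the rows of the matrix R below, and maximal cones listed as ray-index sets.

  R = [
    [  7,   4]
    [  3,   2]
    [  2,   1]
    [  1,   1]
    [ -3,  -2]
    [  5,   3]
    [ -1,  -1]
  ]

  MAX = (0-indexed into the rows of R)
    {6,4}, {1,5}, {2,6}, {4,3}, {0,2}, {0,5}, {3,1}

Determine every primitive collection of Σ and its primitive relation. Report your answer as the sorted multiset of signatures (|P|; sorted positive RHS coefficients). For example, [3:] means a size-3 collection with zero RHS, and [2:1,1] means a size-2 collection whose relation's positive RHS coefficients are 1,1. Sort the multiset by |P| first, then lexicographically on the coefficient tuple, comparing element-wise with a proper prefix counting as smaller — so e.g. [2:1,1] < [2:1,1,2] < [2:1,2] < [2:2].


14 collections generate NE(X_Σ); each relation:

  P = {1,4}:  v_{1} + v_{4} = 0  →  sig = [2:]
  P = {3,6}:  v_{3} + v_{6} = 0  →  sig = [2:]
  P = {1,2}:  v_{1} + v_{2} = v_{5}  →  sig = [2:1]
  P = {1,6}:  v_{1} + v_{6} = v_{2}  →  sig = [2:1]
  P = {2,3}:  v_{2} + v_{3} = v_{1}  →  sig = [2:1]
  P = {2,4}:  v_{2} + v_{4} = v_{6}  →  sig = [2:1]
  P = {2,5}:  v_{2} + v_{5} = v_{0}  →  sig = [2:1]
  P = {4,5}:  v_{4} + v_{5} = v_{2}  →  sig = [2:1]
  P = {0,3}:  v_{0} + v_{3} = v_{1} + v_{5}  →  sig = [2:1,1]
  P = {0,1}:  v_{0} + v_{1} = 2·v_{5}  →  sig = [2:2]
  P = {0,4}:  v_{0} + v_{4} = 2·v_{2}  →  sig = [2:2]
  P = {3,5}:  v_{3} + v_{5} = 2·v_{1}  →  sig = [2:2]
  P = {5,6}:  v_{5} + v_{6} = 2·v_{2}  →  sig = [2:2]
  P = {0,6}:  v_{0} + v_{6} = 3·v_{2}  →  sig = [2:3]

Sorted signature multiset PRS(X):
{ [2:] ×2,  [2:1] ×6,  [2:1,1],  [2:2] ×4,  [2:3] }


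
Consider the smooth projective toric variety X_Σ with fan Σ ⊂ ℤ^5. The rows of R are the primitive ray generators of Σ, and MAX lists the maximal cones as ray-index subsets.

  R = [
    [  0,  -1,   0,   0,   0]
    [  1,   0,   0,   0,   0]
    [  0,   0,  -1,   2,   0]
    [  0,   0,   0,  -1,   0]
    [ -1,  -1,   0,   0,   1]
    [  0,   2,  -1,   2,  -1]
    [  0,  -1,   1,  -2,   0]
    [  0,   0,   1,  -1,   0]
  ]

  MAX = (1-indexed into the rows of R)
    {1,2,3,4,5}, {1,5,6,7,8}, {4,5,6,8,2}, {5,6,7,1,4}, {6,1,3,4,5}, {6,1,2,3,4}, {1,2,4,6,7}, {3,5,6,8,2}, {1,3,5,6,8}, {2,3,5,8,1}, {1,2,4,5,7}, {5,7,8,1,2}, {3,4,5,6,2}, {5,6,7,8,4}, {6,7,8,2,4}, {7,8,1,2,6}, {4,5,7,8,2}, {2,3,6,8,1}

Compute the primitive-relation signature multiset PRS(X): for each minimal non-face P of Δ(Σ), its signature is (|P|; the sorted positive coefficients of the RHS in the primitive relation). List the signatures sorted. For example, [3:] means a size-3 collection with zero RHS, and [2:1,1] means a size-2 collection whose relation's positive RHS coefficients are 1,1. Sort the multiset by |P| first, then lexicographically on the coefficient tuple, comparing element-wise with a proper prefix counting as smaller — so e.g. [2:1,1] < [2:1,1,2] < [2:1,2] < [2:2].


|primitive collections| = 5. Relations:

  • {3,7}:  v_{3} + v_{7} = v_{1}  →  sig = [2:1]
  • {3,4,8}:  v_{3} + v_{4} + v_{8} = 0  →  sig = [3:]
  • {1,4,8}:  v_{1} + v_{4} + v_{8} = v_{7}  →  sig = [3:1]
  • {2,5,6,7}:  v_{2} + v_{5} + v_{6} + v_{7} = 0  →  sig = [4:]
  • {1,2,5,6}:  v_{1} + v_{2} + v_{5} + v_{6} = v_{3}  →  sig = [4:1]

so the primitive-relation signature multiset is
    [2:1]
    [3:]
    [3:1]
    [4:]
    [4:1]


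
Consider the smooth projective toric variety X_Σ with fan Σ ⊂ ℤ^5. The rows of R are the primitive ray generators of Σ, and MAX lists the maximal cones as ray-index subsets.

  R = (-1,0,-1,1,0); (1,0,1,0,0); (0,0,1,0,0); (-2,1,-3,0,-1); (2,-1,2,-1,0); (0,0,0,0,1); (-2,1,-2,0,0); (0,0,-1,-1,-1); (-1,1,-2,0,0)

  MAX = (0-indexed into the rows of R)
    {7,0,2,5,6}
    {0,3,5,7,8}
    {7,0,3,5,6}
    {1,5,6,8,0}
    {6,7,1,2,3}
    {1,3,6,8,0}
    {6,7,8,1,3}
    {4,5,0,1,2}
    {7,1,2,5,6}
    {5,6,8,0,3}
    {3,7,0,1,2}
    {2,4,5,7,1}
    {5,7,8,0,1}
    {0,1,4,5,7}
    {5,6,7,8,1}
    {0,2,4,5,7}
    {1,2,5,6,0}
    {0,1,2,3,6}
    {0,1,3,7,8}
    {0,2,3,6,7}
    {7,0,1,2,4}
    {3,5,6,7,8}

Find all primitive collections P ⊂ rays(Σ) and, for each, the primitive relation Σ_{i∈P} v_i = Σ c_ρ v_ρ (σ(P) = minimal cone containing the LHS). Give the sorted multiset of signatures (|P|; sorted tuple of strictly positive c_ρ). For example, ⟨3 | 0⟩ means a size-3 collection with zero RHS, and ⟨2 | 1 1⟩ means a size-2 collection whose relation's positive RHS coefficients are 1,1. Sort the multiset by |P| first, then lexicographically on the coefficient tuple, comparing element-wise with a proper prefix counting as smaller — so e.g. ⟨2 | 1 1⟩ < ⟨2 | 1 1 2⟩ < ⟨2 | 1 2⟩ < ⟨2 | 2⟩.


Σ has 9 primitive collections:

  {3,4}:  v_{3} + v_{4} = v_{7} ; sig = ⟨2 | 1⟩
  {2,8}:  v_{2} + v_{8} = v_{1} + v_{6} ; sig = ⟨2 | 1 1⟩
  {4,6}:  v_{4} + v_{6} = v_{2} + v_{5} + v_{7} ; sig = ⟨2 | 1 1 1⟩
  {4,8}:  v_{4} + v_{8} = v_{1} + v_{5} + v_{7} ; sig = ⟨2 | 1 1 1⟩
  {1,3,5}:  v_{1} + v_{3} + v_{5} = v_{8} ; sig = ⟨3 | 1⟩
  {2,3,5}:  v_{2} + v_{3} + v_{5} = v_{6} ; sig = ⟨3 | 1⟩
  {0,1,6,7}:  v_{0} + v_{1} + v_{6} + v_{7} = v_{3} ; sig = ⟨4 | 1⟩
  {0,6,7,8}:  v_{0} + v_{6} + v_{7} + v_{8} = 2·v_{3} + v_{5} ; sig = ⟨4 | 1 2⟩
  {0,1,2,5,7}:  v_{0} + v_{1} + v_{2} + v_{5} + v_{7} = 0 ; sig = ⟨5 | 0⟩

Sorted signature multiset PRS(X):
{ ⟨2 | 1⟩,  ⟨2 | 1 1⟩,  ⟨2 | 1 1 1⟩ ×2,  ⟨3 | 1⟩ ×2,  ⟨4 | 1⟩,  ⟨4 | 1 2⟩,  ⟨5 | 0⟩ }


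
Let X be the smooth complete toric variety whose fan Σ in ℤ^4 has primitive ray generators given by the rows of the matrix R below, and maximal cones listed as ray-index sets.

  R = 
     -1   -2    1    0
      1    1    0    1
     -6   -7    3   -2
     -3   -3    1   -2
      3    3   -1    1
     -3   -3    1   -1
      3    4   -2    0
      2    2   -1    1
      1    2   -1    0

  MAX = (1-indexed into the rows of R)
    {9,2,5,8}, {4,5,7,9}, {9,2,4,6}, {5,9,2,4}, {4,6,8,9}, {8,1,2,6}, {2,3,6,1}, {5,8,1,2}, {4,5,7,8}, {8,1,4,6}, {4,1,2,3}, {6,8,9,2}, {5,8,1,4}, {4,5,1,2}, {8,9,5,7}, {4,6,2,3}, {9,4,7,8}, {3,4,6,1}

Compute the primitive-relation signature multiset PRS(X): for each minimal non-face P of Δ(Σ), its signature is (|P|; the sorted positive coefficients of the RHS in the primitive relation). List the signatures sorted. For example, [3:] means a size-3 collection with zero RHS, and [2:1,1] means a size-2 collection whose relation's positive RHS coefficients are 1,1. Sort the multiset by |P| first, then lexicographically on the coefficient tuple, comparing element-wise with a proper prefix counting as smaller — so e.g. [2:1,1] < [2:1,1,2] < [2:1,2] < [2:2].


|primitive collections| = 12. Relations:

  P = {1,9}:  v_{1} + v_{9} = 0 ; sig = [2:]
  P = {5,6}:  v_{5} + v_{6} = 0 ; sig = [2:]
  P = {3,7}:  v_{3} + v_{7} = v_{4} ; sig = [2:1]
  P = {2,7}:  v_{2} + v_{7} = v_{5} + v_{9} ; sig = [2:1,1]
  P = {3,8}:  v_{3} + v_{8} = v_{1} + v_{6} ; sig = [2:1,1]
  P = {1,7}:  v_{1} + v_{7} = v_{4} + v_{5} + v_{8} ; sig = [2:1,1,1]
  P = {3,5}:  v_{3} + v_{5} = v_{1} + v_{2} + v_{4} ; sig = [2:1,1,1]
  P = {3,9}:  v_{3} + v_{9} = v_{2} + v_{4} + v_{6} ; sig = [2:1,1,1]
  P = {6,7}:  v_{6} + v_{7} = v_{4} + v_{8} + v_{9} ; sig = [2:1,1,1]
  P = {2,4,8}:  v_{2} + v_{4} + v_{8} = 0 ; sig = [3:]
  P = {1,2,4,6}:  v_{1} + v_{2} + v_{4} + v_{6} = v_{3} ; sig = [4:1]
  P = {4,5,8,9}:  v_{4} + v_{5} + v_{8} + v_{9} = v_{7} ; sig = [4:1]

Sorted signature multiset PRS(X):
{ [2:] ×2,  [2:1],  [2:1,1] ×2,  [2:1,1,1] ×4,  [3:],  [4:1] ×2 }


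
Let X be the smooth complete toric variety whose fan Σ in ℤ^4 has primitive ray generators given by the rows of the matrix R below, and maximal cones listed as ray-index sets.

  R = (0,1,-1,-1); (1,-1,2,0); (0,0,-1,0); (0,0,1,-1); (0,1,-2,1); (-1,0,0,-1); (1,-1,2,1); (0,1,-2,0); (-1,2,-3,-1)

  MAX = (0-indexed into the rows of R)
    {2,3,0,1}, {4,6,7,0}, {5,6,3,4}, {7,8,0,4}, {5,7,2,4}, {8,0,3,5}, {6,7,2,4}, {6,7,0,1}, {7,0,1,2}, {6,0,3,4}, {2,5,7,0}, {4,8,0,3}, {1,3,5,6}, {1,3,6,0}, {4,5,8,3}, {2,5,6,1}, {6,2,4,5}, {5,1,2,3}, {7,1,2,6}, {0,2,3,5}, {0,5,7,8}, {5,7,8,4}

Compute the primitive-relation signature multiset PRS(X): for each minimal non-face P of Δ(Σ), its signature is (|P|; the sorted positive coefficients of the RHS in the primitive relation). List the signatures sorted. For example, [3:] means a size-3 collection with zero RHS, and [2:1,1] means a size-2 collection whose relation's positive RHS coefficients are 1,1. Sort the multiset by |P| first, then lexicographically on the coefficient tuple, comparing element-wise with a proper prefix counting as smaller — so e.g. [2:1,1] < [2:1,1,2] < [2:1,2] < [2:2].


|primitive collections| = 14. Relations:

  {1,8}:  v_{1} + v_{8} = v_{0} ; sig = [2:1]
  {3,7}:  v_{3} + v_{7} = v_{0} ; sig = [2:1]
  {1,4}:  v_{1} + v_{4} = v_{6} + v_{7} ; sig = [2:1,1]
  {6,8}:  v_{6} + v_{8} = v_{3} + v_{4} ; sig = [2:1,1]
  {2,8}:  v_{2} + v_{8} = v_{5} + 2·v_{7} ; sig = [2:1,2]
  {5,6,7}:  v_{5} + v_{6} + v_{7} = 0 ; sig = [3:]
  {0,4,5}:  v_{0} + v_{4} + v_{5} = v_{8} ; sig = [3:1]
  {0,5,6}:  v_{0} + v_{5} + v_{6} = v_{3} ; sig = [3:1]
  {2,3,4}:  v_{2} + v_{3} + v_{4} = v_{7} ; sig = [3:1]
  {2,3,6}:  v_{2} + v_{3} + v_{6} = v_{1} ; sig = [3:1]
  {0,2,6}:  v_{0} + v_{2} + v_{6} = v_{1} + v_{7} ; sig = [3:1,1]
  {1,5,7}:  v_{1} + v_{5} + v_{7} = v_{2} + v_{3} ; sig = [3:1,1]
  {0,1,5}:  v_{0} + v_{1} + v_{5} = v_{2} + 2·v_{3} ; sig = [3:1,2]
  {0,2,4}:  v_{0} + v_{2} + v_{4} = 2·v_{7} ; sig = [3:2]

Signatures (|P|; sorted positive RHS coefficients), sorted:
[[2:1], [2:1], [2:1,1], [2:1,1], [2:1,2], [3:], [3:1], [3:1], [3:1], [3:1], [3:1,1], [3:1,1], [3:1,2], [3:2]]


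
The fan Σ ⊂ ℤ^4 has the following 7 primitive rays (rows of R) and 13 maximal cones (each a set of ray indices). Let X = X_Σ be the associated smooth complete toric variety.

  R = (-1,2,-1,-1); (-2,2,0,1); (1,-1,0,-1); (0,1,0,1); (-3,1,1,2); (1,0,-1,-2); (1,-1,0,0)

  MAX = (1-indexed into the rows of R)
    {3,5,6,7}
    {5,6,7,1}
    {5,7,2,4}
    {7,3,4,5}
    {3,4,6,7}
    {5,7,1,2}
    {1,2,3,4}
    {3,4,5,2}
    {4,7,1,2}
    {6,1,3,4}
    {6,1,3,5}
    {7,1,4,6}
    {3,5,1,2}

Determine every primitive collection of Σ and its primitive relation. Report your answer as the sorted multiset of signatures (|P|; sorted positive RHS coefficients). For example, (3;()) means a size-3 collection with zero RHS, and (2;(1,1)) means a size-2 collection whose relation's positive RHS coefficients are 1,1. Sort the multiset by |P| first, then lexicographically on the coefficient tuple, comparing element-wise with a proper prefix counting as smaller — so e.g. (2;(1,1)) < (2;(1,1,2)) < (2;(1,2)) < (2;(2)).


Δ(Σ) — 7 vertices, 5 min non-faces:

  {2,6}:  v_{2} + v_{6} = v_{1} — sig = (2;(1))
  {2,3,7}:  v_{2} + v_{3} + v_{7} = 0 — sig = (3;())
  {1,3,7}:  v_{1} + v_{3} + v_{7} = v_{6} — sig = (3;(1))
  {4,5,6}:  v_{4} + v_{5} + v_{6} = v_{2} — sig = (3;(1))
  {1,4,5}:  v_{1} + v_{4} + v_{5} = 2·v_{2} — sig = (3;(2))

Sorted signature multiset PRS(X):
[(2;(1)), (3;()), (3;(1)), (3;(1)), (3;(2))]


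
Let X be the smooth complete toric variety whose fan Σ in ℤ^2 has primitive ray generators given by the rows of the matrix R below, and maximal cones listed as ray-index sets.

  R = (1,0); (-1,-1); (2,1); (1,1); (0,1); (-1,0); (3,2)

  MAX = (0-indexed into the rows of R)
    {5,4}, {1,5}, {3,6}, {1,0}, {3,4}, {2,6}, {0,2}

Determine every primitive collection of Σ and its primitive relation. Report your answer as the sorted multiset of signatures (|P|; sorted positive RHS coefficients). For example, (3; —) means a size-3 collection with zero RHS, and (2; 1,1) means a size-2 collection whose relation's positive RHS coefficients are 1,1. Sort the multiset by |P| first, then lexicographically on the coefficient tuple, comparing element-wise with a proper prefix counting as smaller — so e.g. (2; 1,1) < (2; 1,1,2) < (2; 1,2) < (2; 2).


Σ has 14 primitive collections:

  P = {0,5}:  v_{0} + v_{5} = 0  ⇒ sig = (2; —)
  P = {1,3}:  v_{1} + v_{3} = 0  ⇒ sig = (2; —)
  P = {0,3}:  v_{0} + v_{3} = v_{2}  ⇒ sig = (2; 1)
  P = {0,4}:  v_{0} + v_{4} = v_{3}  ⇒ sig = (2; 1)
  P = {1,2}:  v_{1} + v_{2} = v_{0}  ⇒ sig = (2; 1)
  P = {1,4}:  v_{1} + v_{4} = v_{5}  ⇒ sig = (2; 1)
  P = {1,6}:  v_{1} + v_{6} = v_{2}  ⇒ sig = (2; 1)
  P = {2,3}:  v_{2} + v_{3} = v_{6}  ⇒ sig = (2; 1)
  P = {2,5}:  v_{2} + v_{5} = v_{3}  ⇒ sig = (2; 1)
  P = {3,5}:  v_{3} + v_{5} = v_{4}  ⇒ sig = (2; 1)
  P = {0,6}:  v_{0} + v_{6} = 2·v_{2}  ⇒ sig = (2; 2)
  P = {2,4}:  v_{2} + v_{4} = 2·v_{3}  ⇒ sig = (2; 2)
  P = {5,6}:  v_{5} + v_{6} = 2·v_{3}  ⇒ sig = (2; 2)
  P = {4,6}:  v_{4} + v_{6} = 3·v_{3}  ⇒ sig = (2; 3)

Sorted signature multiset PRS(X):
    (2; —)
    (2; —)
    (2; 1)
    (2; 1)
    (2; 1)
    (2; 1)
    (2; 1)
    (2; 1)
    (2; 1)
    (2; 1)
    (2; 2)
    (2; 2)
    (2; 2)
    (2; 3)
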